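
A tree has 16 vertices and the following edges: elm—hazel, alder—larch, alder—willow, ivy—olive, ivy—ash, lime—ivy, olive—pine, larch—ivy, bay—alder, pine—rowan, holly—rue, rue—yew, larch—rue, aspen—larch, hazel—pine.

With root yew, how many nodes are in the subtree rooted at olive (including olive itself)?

Descendants of olive (including itself): olive, pine, hazel, rowan, elm. That's 5.

5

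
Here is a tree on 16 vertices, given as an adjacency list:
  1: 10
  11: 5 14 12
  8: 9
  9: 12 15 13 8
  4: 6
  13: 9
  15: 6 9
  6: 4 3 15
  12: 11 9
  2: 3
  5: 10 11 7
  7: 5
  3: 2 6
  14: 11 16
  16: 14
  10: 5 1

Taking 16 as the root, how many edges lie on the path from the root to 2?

Path from 16 to 2: 16 → 14 → 11 → 12 → 9 → 15 → 6 → 3 → 2, which has 8 edges.

8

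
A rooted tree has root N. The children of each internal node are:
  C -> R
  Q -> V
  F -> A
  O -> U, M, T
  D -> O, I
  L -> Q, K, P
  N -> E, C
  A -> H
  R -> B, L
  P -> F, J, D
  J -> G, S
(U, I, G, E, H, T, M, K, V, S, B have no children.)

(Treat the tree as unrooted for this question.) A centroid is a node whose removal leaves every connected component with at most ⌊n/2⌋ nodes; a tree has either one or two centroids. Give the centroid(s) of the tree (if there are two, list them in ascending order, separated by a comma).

Removing P splits the tree into components of sizes 9, 6, 3, 3; the largest is 9 ≤ ⌊22/2⌋ = 11.
Every other node leaves some component of size > 11, so the centroid is unique.

P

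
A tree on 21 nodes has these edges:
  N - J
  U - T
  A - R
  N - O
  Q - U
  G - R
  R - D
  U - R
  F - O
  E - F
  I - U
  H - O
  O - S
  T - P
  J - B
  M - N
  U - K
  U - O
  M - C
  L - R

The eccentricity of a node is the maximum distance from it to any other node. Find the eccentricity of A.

The node farthest from A is C (B also at distance 6), via A-R-U-O-N-M-C — 6 edges.

6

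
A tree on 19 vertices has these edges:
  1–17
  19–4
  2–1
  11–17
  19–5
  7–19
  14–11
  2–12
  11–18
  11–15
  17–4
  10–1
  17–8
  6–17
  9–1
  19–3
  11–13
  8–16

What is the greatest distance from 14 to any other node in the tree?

5

A farthest node from 14 is 7 (3, 12, 5 also at distance 5).
The path 14–11–17–4–19–7 has 5 edges.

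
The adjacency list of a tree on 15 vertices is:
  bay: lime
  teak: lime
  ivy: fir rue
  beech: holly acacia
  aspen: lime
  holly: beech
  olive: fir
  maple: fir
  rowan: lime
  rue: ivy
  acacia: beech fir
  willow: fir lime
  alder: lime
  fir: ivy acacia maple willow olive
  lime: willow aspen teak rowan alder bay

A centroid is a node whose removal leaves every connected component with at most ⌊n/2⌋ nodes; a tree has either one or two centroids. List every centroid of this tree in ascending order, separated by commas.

Delete fir: the remaining components have sizes 7, 3, 2, 1, 1. Max 7 ≤ 7, so fir is a centroid.
No neighbour of fir does as well, so fir is the unique centroid.

fir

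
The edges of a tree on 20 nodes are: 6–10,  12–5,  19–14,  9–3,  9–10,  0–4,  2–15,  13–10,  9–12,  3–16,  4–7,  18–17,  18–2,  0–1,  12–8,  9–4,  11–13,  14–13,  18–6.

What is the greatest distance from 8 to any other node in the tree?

7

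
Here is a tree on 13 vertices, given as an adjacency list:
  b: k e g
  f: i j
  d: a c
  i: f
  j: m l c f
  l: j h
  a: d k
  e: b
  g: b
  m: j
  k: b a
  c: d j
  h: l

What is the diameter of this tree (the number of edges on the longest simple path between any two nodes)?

A longest path is g–b–k–a–d–c–j–f–i, with 8 edges.

8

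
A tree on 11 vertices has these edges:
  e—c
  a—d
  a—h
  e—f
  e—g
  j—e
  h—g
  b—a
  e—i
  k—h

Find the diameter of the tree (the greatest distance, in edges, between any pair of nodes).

BFS from d reaches i last, at distance 5; BFS from i confirms no node is farther.
Path: d-a-h-g-e-i.

5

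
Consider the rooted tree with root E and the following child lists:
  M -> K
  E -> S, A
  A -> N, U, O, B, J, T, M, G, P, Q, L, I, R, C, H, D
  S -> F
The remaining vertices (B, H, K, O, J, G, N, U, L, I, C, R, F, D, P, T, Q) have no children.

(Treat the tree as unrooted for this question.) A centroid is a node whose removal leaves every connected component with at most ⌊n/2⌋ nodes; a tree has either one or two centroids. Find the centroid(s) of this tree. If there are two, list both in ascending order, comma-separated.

Removing A splits the tree into components of sizes 3, 2, 1, 1, 1, 1, 1, 1, 1, 1, 1, 1, 1, 1, 1, 1, 1; the largest is 3 ≤ ⌊21/2⌋ = 10.
Every other node leaves some component of size > 10, so the centroid is unique.

A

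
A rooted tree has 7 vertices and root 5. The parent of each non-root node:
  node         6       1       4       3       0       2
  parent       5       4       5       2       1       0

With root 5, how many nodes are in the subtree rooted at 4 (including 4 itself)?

5

4's subtree: {4, 1, 0, 2, 3}, size 5.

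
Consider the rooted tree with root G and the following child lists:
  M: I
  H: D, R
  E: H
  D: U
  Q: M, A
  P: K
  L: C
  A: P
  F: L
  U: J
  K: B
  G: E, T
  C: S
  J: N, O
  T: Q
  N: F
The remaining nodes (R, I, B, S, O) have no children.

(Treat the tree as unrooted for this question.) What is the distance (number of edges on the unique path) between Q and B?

4

Walking from Q: Q–A–P–K–B. Length 4.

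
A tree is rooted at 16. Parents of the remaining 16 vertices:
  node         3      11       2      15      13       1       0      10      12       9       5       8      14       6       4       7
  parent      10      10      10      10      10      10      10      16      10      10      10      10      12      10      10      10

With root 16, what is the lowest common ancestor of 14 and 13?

Ancestors of 14 (toward the root): 14, 12, 10, 16.
Ancestors of 13: 13, 10, 16.
The deepest node appearing in both lists is 10.

10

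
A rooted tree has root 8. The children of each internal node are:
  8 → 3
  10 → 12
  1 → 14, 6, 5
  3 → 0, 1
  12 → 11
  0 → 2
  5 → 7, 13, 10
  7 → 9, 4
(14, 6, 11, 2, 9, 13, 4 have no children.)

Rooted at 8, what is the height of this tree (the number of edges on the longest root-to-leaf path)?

6

A deepest node is 11, reached by 8-3-1-5-10-12-11.
That path has 6 edges, so the height is 6.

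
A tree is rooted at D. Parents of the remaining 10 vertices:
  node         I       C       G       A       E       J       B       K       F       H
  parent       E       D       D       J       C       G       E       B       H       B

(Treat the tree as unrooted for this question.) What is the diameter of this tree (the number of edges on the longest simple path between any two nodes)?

Starting from A, a farthest node is F at distance 8.
One longest path: A – J – G – D – C – E – B – H – F.
So the diameter is 8.

8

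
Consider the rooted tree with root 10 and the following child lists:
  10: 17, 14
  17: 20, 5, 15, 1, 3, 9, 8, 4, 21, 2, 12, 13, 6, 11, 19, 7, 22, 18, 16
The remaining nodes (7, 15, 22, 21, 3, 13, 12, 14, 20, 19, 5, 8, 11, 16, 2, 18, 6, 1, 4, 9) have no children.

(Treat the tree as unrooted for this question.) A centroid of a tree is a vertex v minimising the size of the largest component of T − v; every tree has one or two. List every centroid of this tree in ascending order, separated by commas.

17

Removing 17 splits the tree into components of sizes 2, 1, 1, 1, 1, 1, 1, 1, 1, 1, 1, 1, 1, 1, 1, 1, 1, 1, 1, 1; the largest is 2 ≤ ⌊22/2⌋ = 11.
Every other node leaves some component of size > 11, so the centroid is unique.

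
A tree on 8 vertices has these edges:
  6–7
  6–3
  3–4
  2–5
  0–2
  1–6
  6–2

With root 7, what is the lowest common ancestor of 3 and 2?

3's ancestor chain is 3, 6, 7 and 2's is 2, 6, 7; they first meet at 6.

6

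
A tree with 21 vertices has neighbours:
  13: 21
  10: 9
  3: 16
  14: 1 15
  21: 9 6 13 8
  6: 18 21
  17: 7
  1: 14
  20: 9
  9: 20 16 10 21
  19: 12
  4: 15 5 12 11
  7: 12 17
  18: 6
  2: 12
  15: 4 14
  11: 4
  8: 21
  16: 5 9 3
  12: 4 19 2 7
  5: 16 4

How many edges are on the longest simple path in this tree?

Starting from 17, a farthest node is 18 at distance 9.
One longest path: 17-7-12-4-5-16-9-21-6-18.
So the diameter is 9.

9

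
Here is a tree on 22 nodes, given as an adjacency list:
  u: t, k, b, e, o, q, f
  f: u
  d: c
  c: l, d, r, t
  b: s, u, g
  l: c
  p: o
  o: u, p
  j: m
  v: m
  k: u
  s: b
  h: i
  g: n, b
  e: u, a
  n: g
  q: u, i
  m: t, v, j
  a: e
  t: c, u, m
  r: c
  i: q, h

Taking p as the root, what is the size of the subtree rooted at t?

8

t's subtree: {t, c, m, l, r, d, j, v}, size 8.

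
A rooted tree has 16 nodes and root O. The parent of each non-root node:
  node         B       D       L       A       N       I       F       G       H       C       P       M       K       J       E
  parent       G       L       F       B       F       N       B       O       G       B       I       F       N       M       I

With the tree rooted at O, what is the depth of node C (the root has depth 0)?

3

O → G → B → C — 3 edges.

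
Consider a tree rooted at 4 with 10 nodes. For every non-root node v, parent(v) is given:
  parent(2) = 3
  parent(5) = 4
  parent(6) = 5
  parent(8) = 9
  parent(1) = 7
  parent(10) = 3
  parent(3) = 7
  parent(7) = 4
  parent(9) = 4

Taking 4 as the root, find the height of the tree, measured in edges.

3

The longest root-to-leaf path is 4–7–3–2 (3 edges).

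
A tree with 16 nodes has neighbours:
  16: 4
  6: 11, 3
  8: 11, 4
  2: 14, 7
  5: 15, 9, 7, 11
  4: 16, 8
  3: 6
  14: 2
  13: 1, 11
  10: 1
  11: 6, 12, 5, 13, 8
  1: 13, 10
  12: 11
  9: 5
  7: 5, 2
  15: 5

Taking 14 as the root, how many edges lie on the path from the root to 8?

14 → 2 → 7 → 5 → 11 → 8 — 5 edges.

5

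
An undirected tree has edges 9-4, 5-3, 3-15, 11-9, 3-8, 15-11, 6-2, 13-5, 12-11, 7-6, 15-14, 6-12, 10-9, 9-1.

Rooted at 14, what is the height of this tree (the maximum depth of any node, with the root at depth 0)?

5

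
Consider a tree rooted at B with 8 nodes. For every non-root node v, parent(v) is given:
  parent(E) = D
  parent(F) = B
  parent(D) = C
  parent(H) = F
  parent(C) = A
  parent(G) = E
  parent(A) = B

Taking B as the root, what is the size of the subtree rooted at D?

The subtree rooted at D contains: D, E, G — 3 nodes.

3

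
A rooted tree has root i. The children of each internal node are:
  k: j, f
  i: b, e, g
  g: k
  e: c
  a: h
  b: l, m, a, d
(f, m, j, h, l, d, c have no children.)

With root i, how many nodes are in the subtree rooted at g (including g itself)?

4

g's subtree: {g, k, j, f}, size 4.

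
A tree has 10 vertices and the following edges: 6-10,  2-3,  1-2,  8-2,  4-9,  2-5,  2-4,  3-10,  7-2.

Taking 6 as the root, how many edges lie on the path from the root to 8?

Path from 6 to 8: 6–10–3–2–8, which has 4 edges.

4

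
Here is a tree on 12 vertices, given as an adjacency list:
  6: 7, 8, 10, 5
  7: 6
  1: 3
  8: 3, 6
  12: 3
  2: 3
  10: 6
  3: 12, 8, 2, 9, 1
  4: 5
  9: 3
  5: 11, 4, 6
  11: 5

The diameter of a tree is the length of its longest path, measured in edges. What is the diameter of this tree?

5

BFS from 1 reaches 4 last, at distance 5; BFS from 4 confirms no node is farther.
Path: 1-3-8-6-5-4.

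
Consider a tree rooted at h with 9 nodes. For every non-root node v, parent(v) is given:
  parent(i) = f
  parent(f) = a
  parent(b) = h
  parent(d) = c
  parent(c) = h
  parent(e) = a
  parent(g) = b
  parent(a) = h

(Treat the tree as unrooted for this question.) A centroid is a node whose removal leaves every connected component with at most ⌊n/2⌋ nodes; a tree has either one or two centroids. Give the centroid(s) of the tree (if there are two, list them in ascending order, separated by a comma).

h

Delete h: the remaining components have sizes 4, 2, 2. Max 4 ≤ 4, so h is a centroid.
No neighbour of h does as well, so h is the unique centroid.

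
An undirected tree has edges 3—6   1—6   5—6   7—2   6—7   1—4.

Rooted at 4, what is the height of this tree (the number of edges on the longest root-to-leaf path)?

2 sits deepest: 4-1-6-7-2 — 4 edges from the root.

4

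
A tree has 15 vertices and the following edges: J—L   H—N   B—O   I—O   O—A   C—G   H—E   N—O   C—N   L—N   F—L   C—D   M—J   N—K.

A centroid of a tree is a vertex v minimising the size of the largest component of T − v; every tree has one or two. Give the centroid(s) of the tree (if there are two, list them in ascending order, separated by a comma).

Removing N splits the tree into components of sizes 4, 4, 3, 2, 1; the largest is 4 ≤ ⌊15/2⌋ = 7.
No neighbour of N does as well, so N is the unique centroid.

N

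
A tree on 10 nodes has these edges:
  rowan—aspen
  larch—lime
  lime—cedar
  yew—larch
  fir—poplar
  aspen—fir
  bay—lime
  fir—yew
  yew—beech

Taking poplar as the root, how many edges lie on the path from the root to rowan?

Path from poplar to rowan: poplar – fir – aspen – rowan, which has 3 edges.

3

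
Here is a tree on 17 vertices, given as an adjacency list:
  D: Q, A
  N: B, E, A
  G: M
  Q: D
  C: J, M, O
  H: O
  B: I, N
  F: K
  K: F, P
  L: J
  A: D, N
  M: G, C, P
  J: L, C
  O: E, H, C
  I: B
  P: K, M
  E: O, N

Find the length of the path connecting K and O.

4

K – P – M – C – O: 4 edges.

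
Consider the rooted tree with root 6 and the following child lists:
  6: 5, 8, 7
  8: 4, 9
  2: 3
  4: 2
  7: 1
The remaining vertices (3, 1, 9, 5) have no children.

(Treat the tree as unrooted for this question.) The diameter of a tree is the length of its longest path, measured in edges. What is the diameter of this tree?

BFS from 3 reaches 1 last, at distance 6; BFS from 1 confirms no node is farther.
Path: 3 – 2 – 4 – 8 – 6 – 7 – 1.

6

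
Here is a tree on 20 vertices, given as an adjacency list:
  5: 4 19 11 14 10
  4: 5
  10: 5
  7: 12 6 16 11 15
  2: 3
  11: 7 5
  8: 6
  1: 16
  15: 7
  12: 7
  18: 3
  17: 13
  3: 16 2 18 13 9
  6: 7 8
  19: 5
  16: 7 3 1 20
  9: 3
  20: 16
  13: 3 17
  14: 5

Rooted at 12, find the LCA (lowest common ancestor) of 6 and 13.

Ancestors of 6 (toward the root): 6, 7, 12.
Ancestors of 13: 13, 3, 16, 7, 12.
The deepest node appearing in both lists is 7.

7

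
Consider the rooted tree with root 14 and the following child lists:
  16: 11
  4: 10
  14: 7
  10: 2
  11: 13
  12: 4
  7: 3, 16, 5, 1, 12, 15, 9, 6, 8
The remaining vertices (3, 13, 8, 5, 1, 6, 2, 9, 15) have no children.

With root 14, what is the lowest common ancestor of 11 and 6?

7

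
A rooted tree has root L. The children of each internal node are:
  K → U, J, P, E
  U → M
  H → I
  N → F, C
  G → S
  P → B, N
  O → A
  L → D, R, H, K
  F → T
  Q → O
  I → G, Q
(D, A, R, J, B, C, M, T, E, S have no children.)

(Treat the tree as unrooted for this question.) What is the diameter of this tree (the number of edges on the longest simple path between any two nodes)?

10

A longest path is T-F-N-P-K-L-H-I-Q-O-A, with 10 edges.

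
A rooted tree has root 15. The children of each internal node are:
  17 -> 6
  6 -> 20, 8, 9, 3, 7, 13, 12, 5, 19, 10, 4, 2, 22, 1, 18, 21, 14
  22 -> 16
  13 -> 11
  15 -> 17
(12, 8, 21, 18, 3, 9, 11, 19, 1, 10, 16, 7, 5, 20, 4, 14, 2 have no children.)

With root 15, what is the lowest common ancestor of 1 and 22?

6

Path 1→root: 1 6 17 15; path 22→root: 22 6 17 15.
First common node: 6.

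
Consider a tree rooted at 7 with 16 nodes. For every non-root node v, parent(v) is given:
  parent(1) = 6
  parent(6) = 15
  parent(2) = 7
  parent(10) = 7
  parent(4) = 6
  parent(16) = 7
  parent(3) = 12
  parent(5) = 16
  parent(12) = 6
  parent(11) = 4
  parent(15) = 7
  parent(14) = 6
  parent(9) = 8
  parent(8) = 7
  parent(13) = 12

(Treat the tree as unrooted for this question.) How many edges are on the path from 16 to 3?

16 – 7 – 15 – 6 – 12 – 3: 5 edges.

5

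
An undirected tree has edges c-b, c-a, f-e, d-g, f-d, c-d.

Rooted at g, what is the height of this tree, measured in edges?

The longest root-to-leaf path is g–d–c–b (3 edges).

3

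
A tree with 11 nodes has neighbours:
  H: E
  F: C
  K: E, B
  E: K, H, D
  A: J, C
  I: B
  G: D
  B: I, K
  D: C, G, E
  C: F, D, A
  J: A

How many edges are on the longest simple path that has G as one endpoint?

5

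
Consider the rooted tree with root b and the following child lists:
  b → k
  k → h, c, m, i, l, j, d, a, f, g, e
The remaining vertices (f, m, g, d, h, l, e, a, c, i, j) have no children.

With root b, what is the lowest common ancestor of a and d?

Path a→root: a k b; path d→root: d k b.
First common node: k.

k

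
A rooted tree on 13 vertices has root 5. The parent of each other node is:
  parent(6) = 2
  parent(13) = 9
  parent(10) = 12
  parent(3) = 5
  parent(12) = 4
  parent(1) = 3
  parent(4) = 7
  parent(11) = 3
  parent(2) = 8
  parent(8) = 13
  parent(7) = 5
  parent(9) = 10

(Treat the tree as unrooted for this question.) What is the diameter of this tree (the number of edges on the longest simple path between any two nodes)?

11

A longest path is 6 - 2 - 8 - 13 - 9 - 10 - 12 - 4 - 7 - 5 - 3 - 1, with 11 edges.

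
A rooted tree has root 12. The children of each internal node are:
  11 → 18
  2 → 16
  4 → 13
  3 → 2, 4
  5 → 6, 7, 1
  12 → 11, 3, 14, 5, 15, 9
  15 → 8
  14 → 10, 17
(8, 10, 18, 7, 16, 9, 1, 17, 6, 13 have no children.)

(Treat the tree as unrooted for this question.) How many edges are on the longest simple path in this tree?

BFS from 16 reaches 18 last, at distance 5; BFS from 18 confirms no node is farther.
Path: 16 – 2 – 3 – 12 – 11 – 18.

5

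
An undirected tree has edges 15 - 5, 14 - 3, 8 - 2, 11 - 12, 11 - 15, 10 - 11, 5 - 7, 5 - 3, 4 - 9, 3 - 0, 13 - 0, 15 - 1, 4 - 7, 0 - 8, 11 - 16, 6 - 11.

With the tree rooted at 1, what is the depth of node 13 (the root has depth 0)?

5

Path from 1 to 13: 1–15–5–3–0–13, which has 5 edges.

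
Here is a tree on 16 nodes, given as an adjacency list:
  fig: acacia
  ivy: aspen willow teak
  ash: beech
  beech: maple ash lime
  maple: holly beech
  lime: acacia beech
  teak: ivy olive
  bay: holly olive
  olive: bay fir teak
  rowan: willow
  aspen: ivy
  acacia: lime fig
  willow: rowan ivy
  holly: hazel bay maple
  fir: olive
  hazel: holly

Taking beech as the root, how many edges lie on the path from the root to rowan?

8

Path from beech to rowan: beech → maple → holly → bay → olive → teak → ivy → willow → rowan, which has 8 edges.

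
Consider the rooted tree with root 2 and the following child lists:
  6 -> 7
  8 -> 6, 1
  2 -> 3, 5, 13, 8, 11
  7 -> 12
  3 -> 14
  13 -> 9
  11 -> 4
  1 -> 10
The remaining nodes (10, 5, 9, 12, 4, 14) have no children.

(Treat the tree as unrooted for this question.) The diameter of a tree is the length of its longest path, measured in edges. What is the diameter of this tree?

BFS from 9 reaches 12 last, at distance 6; BFS from 12 confirms no node is farther.
Path: 9–13–2–8–6–7–12.

6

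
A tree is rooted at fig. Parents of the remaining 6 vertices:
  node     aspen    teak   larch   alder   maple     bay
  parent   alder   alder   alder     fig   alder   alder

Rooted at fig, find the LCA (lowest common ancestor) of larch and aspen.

Ancestors of larch (toward the root): larch, alder, fig.
Ancestors of aspen: aspen, alder, fig.
The deepest node appearing in both lists is alder.

alder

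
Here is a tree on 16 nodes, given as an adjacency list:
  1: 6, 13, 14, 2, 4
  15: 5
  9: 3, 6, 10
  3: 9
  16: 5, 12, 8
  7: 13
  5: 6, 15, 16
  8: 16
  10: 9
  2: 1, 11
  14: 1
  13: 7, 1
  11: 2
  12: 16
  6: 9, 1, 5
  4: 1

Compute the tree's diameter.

Starting from 11, a farthest node is 8 at distance 6.
One longest path: 11 – 2 – 1 – 6 – 5 – 16 – 8.
So the diameter is 6.

6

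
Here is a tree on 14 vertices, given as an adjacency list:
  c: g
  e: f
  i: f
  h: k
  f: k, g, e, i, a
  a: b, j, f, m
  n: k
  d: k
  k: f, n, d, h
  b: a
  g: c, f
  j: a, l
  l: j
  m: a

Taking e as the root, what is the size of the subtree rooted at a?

5

The subtree rooted at a contains: a, j, b, m, l — 5 nodes.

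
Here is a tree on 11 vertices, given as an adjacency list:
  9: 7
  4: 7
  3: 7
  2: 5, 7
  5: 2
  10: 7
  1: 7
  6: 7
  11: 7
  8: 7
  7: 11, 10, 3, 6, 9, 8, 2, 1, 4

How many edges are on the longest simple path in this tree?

BFS from 5 reaches 8 last, at distance 3; BFS from 8 confirms no node is farther.
Path: 5 – 2 – 7 – 8.

3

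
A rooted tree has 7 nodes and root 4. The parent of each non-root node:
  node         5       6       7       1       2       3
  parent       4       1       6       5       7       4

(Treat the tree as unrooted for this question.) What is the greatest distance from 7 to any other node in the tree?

A farthest node from 7 is 3.
The path 7 – 6 – 1 – 5 – 4 – 3 has 5 edges.

5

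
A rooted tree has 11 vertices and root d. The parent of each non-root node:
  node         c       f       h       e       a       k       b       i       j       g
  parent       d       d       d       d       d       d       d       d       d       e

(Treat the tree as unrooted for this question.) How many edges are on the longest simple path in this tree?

3

BFS from g reaches a last, at distance 3; BFS from a confirms no node is farther.
Path: g – e – d – a.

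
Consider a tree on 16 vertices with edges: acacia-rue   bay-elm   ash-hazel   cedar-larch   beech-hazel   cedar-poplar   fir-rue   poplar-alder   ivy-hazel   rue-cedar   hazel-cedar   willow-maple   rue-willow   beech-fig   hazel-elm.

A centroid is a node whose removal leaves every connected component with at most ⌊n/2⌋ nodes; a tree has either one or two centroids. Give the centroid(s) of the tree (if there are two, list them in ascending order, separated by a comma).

cedar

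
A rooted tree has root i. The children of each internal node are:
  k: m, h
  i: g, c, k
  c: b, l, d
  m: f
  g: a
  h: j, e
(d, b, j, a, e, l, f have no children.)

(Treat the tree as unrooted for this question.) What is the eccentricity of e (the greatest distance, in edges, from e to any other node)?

Distances from e peak at 5, attained at l (a, d, b also at distance 5).
e – h – k – i – c – l

5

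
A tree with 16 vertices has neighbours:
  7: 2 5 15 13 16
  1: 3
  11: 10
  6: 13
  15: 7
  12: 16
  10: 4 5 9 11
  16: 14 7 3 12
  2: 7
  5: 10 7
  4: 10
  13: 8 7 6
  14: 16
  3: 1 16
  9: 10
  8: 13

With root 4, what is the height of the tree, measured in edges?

1 sits deepest: 4 → 10 → 5 → 7 → 16 → 3 → 1 — 6 edges from the root.

6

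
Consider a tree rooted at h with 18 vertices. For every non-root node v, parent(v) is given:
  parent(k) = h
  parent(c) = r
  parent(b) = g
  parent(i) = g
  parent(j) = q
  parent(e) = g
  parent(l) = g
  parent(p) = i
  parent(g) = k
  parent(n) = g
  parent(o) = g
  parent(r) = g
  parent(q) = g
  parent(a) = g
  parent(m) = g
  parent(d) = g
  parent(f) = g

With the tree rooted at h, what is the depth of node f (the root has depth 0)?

Path from h to f: h–k–g–f, which has 3 edges.

3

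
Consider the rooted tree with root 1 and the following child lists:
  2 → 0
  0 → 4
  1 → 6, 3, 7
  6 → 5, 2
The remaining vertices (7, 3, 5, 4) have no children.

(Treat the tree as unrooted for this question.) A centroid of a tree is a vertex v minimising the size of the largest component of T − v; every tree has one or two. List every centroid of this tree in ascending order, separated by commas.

Delete 6: the remaining components have sizes 3, 3, 1. Max 3 ≤ 4, so 6 is a centroid.
Every other node leaves some component of size > 4, so the centroid is unique.

6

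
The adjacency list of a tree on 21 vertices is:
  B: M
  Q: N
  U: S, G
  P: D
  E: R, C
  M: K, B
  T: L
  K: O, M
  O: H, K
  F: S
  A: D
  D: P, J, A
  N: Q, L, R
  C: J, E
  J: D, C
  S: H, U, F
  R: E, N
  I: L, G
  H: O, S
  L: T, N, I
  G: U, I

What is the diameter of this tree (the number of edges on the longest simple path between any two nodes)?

BFS from B reaches A last, at distance 16; BFS from A confirms no node is farther.
Path: B – M – K – O – H – S – U – G – I – L – N – R – E – C – J – D – A.

16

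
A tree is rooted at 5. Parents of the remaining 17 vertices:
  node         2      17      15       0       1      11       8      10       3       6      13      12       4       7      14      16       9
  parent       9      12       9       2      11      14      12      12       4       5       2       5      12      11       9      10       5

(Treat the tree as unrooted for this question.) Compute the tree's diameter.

BFS from 3 reaches 1 last, at distance 7; BFS from 1 confirms no node is farther.
Path: 3–4–12–5–9–14–11–1.

7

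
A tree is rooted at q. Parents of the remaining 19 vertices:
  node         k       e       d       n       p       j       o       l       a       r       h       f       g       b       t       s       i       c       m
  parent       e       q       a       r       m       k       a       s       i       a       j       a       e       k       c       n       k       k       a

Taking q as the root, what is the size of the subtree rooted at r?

The subtree rooted at r contains: r, n, s, l — 4 nodes.

4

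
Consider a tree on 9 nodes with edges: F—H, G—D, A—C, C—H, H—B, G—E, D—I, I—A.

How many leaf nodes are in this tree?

Exactly 3 nodes have a single neighbour: B, E, F.

3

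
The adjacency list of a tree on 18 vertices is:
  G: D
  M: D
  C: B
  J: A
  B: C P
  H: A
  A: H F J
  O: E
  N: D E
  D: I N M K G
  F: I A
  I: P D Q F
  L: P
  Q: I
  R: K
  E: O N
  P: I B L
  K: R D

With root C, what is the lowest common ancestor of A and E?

Ancestors of A (toward the root): A, F, I, P, B, C.
Ancestors of E: E, N, D, I, P, B, C.
The deepest node appearing in both lists is I.

I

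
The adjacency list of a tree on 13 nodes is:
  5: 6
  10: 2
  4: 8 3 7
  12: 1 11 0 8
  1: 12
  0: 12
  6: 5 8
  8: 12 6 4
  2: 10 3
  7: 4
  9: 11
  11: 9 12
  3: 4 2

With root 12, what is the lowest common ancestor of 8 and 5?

Path 8→root: 8 12; path 5→root: 5 6 8 12.
First common node: 8.

8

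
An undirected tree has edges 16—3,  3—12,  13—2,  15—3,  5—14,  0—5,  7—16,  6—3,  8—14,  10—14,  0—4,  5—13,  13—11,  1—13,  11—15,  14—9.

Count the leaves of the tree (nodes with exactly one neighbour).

The leaves are 1, 2, 4, 6, 7, 8, 9, 10, 12.
That is 9 leaves.

9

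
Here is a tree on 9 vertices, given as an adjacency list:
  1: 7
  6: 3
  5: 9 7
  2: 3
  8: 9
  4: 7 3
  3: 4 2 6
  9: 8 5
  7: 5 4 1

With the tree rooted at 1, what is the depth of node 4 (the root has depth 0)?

2

Path from 1 to 4: 1 – 7 – 4, which has 2 edges.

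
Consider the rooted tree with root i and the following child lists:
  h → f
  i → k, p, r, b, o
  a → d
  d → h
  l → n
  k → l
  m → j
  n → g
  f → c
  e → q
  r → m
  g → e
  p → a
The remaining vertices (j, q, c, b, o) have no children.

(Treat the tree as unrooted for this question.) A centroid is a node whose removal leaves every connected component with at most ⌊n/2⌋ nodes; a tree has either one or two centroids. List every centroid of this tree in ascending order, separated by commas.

i

If i is removed the pieces have sizes 6, 6, 3, 1, 1, all ≤ ⌊18/2⌋ = 9.
Every other node leaves some component of size > 9, so the centroid is unique.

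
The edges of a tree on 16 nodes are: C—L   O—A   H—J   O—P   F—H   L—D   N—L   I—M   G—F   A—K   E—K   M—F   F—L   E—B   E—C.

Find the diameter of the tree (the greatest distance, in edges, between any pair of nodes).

Starting from P, a farthest node is I at distance 9.
One longest path: P-O-A-K-E-C-L-F-M-I.
So the diameter is 9.

9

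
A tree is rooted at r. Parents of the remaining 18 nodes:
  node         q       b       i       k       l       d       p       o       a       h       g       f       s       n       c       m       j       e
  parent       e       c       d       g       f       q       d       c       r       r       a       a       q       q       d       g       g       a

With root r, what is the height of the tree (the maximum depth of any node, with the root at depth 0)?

6

The longest root-to-leaf path is r-a-e-q-d-c-o (6 edges).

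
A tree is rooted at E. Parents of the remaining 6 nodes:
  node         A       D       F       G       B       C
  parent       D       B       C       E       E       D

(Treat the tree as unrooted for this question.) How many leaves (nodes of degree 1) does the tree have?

3

Degree-1 nodes: A, F, G — 3 of them.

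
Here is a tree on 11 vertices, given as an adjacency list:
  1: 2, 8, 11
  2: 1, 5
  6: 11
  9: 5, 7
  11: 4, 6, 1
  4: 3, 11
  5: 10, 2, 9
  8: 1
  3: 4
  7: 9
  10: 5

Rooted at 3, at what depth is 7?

Climbing from 7 to the root: 7–9–5–2–1–11–4–3. That's 7 steps.

7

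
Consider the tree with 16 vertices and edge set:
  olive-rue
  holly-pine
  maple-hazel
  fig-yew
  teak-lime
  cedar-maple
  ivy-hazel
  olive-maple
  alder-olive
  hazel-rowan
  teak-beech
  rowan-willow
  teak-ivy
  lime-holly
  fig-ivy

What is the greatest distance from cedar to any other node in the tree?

Distances from cedar peak at 7, attained at pine.
cedar – maple – hazel – ivy – teak – lime – holly – pine

7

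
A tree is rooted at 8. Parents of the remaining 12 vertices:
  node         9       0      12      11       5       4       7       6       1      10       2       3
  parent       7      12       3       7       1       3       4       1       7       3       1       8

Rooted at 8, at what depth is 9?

8 → 3 → 4 → 7 → 9 — 4 edges.

4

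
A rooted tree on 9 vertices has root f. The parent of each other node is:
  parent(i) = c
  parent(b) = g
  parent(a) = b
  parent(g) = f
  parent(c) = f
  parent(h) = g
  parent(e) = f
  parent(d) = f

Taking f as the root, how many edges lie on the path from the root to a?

3

Path from f to a: f – g – b – a, which has 3 edges.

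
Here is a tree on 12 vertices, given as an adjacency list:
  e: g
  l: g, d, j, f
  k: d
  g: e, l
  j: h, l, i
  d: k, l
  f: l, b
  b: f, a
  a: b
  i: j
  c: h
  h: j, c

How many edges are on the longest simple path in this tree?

BFS from a reaches c last, at distance 6; BFS from c confirms no node is farther.
Path: a – b – f – l – j – h – c.

6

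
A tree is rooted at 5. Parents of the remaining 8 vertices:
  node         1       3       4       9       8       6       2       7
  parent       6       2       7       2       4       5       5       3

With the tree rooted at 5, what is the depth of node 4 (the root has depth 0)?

4

5 – 2 – 3 – 7 – 4 — 4 edges.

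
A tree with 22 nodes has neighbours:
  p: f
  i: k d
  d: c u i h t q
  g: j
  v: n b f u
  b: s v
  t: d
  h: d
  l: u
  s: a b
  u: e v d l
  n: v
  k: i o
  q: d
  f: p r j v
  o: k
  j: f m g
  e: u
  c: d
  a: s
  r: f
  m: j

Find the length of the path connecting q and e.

3

The path is q - d - u - e, which has 3 edges.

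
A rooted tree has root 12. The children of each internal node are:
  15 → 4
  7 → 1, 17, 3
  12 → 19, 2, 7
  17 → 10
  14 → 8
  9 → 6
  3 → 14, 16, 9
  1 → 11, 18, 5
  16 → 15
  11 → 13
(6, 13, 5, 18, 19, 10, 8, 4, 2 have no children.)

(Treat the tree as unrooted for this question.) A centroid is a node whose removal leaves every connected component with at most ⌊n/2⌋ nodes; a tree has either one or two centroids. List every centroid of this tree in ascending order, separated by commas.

Delete 7: the remaining components have sizes 8, 5, 3, 2. Max 8 ≤ 9, so 7 is a centroid.
No neighbour of 7 does as well, so 7 is the unique centroid.

7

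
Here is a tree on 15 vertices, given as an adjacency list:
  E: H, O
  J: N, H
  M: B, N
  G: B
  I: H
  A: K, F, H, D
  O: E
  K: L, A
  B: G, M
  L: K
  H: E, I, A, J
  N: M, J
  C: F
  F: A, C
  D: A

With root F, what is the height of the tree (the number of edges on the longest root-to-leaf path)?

A deepest node is G, reached by F-A-H-J-N-M-B-G.
That path has 7 edges, so the height is 7.

7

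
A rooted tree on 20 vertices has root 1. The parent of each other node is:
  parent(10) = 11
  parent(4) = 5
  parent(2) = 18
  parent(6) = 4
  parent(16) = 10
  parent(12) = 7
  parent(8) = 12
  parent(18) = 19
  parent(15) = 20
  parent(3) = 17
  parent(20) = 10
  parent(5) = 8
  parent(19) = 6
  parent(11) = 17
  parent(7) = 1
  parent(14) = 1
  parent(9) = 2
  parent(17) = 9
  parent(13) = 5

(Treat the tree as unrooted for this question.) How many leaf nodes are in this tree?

Exactly 5 nodes have a single neighbour: 3, 13, 14, 15, 16.

5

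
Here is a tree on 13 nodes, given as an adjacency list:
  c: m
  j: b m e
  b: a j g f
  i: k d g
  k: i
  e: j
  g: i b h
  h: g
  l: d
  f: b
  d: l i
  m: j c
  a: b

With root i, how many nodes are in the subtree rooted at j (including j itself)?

4

The subtree rooted at j contains: j, m, e, c — 4 nodes.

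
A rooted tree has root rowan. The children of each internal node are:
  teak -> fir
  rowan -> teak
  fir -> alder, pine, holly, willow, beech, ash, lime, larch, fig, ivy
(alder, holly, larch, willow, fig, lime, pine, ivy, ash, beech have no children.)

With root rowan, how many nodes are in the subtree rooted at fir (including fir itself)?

Descendants of fir (including itself): fir, pine, lime, larch, willow, alder, beech, fig, ivy, ash, holly. That's 11.

11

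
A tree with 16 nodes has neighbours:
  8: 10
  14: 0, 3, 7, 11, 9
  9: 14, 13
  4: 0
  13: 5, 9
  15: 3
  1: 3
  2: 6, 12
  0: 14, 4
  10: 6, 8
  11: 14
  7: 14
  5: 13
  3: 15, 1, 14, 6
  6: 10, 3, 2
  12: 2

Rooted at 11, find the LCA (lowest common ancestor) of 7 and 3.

14

7's ancestor chain is 7, 14, 11 and 3's is 3, 14, 11; they first meet at 14.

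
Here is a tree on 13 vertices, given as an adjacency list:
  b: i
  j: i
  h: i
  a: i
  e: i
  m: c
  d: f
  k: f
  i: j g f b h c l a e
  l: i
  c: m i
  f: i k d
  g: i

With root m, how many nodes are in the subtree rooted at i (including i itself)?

Descendants of i (including itself): i, l, a, f, h, b, g, e, j, d, k. That's 11.

11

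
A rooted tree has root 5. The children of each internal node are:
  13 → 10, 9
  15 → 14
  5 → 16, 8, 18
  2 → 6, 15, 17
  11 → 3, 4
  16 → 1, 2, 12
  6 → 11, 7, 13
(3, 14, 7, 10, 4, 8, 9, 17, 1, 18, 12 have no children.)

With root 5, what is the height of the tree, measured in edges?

5

9 sits deepest: 5-16-2-6-13-9 — 5 edges from the root.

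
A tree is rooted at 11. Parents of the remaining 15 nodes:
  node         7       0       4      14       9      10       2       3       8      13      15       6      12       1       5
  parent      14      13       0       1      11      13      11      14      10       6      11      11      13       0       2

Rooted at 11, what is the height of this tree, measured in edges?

6

7 sits deepest: 11-6-13-0-1-14-7 — 6 edges from the root.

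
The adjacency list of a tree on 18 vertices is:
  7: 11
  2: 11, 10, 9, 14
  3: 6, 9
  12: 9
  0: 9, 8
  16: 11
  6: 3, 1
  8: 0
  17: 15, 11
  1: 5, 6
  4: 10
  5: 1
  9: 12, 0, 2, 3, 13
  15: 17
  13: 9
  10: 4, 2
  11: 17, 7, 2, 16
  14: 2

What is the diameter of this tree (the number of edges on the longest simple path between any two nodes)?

A longest path is 5 - 1 - 6 - 3 - 9 - 2 - 11 - 17 - 15, with 8 edges.

8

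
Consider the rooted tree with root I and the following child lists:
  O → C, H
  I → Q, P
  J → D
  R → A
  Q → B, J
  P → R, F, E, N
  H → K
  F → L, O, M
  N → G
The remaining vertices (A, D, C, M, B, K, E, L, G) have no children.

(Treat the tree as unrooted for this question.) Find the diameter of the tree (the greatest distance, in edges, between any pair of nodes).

8

A longest path is D–J–Q–I–P–F–O–H–K, with 8 edges.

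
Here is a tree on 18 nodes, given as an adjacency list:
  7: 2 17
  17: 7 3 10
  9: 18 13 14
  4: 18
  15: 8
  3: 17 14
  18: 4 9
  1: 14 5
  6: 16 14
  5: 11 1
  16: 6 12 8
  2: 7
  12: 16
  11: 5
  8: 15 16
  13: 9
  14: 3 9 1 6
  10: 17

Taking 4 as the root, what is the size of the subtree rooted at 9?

Descendants of 9 (including itself): 9, 14, 13, 1, 3, 6, 5, 17, 16, 11, 10, 7, 8, 12, 2, 15. That's 16.

16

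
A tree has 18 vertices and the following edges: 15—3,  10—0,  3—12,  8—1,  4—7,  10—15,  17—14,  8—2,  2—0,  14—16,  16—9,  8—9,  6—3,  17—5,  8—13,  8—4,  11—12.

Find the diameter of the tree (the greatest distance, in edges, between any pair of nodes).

12

BFS from 5 reaches 11 last, at distance 12; BFS from 11 confirms no node is farther.
Path: 5-17-14-16-9-8-2-0-10-15-3-12-11.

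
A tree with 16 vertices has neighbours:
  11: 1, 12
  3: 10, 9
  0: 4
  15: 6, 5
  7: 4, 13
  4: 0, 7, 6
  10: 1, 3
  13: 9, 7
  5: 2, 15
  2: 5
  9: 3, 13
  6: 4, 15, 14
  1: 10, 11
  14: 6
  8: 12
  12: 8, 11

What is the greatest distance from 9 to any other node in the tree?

The node farthest from 9 is 2, via 9-13-7-4-6-15-5-2 — 7 edges.

7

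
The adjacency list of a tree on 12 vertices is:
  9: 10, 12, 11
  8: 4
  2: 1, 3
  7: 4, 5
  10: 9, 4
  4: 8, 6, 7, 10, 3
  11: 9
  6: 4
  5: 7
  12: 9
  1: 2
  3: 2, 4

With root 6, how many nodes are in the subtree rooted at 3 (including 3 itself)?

3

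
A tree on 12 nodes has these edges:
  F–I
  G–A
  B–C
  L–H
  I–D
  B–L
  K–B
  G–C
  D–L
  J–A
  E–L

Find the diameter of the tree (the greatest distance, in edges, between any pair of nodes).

Starting from J, a farthest node is F at distance 8.
One longest path: J – A – G – C – B – L – D – I – F.
So the diameter is 8.

8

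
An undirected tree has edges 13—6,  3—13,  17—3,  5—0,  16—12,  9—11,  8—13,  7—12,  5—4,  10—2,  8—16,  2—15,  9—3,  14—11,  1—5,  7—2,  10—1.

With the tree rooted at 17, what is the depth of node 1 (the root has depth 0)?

9

Path from 17 to 1: 17–3–13–8–16–12–7–2–10–1, which has 9 edges.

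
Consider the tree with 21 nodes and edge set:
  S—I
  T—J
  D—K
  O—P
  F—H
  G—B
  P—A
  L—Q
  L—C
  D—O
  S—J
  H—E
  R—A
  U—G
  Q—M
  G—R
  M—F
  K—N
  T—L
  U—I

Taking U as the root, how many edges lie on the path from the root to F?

8

U → I → S → J → T → L → Q → M → F — 8 edges.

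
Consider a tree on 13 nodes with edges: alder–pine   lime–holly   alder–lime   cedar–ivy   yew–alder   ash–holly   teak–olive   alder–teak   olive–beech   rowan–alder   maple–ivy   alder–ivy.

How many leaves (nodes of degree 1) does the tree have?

Exactly 7 nodes have a single neighbour: ash, beech, cedar, maple, pine, rowan, yew.

7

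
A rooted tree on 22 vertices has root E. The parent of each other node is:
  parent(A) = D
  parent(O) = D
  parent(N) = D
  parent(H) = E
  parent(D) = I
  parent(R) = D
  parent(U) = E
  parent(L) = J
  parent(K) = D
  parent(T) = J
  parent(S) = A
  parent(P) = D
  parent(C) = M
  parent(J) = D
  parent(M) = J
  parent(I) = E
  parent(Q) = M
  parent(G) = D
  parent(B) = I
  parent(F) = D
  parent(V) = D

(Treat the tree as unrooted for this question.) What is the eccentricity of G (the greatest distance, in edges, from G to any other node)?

The node farthest from G is Q (U, H, C also at distance 4), via G – D – J – M – Q — 4 edges.

4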